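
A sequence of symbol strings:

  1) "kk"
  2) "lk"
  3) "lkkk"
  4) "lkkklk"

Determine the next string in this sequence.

From term 3 onward, concatenate the last term with the second-to-last: lk·kk = lkkk, lkkk·lk = lkkklk, …
Continuing: lkkklk · lkkk gives term 5.

lkkklklkkk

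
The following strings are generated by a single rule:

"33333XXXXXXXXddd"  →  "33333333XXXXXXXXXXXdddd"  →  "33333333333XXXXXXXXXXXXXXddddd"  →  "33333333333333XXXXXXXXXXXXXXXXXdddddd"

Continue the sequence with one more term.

Reading off run lengths: 3 runs 5, 8, 11, 14; X runs 8, 11, 14, 17; d runs 3, 4, 5, 6 — each is linear in n, where the shown terms are n = 2, 3, 4, 5.
For the next term, n = 6, so the run lengths are 17, 20, 7.

33333333333333333XXXXXXXXXXXXXXXXXXXXddddddd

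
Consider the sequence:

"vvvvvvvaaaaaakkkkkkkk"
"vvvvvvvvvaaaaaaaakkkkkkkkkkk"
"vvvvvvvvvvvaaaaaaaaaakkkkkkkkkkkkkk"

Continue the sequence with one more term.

vvvvvvvvvvvvvaaaaaaaaaaaakkkkkkkkkkkkkkkkk

The n-th term is 2n+3 v's then 2n+2 a's then 3n+2 k's, where the shown terms are n = 2, 3, 4.
At n = 5 the blocks have lengths 13, 12, 17.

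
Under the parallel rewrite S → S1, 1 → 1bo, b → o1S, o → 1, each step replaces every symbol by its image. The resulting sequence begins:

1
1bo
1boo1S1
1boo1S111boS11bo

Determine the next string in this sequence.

Rewriting the 16 symbols of 1boo1S111boS11bo one by one yields 1bo o1S 1 1 1bo S1 1bo 1bo 1bo o1S 1 S1 1bo 1bo o1S 1; concatenated:

1boo1S111boS11bo1bo1boo1S1S11bo1boo1S1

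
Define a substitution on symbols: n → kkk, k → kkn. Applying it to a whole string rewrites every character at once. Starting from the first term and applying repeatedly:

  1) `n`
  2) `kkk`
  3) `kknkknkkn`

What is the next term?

kknkknkkkkknkknkkkkknkknkkk

Expanding kknkknkkn: k→kkn, k→kkn, n→kkk, k→kkn, k→kkn, n→kkk, k→kkn, k→kkn, n→kkk. Concatenated: kkn kkn kkk kkn kkn kkk kkn kkn kkk.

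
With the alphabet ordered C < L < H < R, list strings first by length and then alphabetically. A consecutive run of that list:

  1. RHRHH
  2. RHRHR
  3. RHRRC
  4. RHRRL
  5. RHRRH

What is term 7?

Continuing the enumeration 2 steps past RHRRH: RHRRH → RHRRR → (answer).

RRCCC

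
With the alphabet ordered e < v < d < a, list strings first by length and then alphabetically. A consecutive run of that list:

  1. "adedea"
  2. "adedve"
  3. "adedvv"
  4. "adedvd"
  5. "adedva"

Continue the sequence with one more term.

adedde

The successor of adedva increments the rightmost position that isn't already a and resets every position after it to e.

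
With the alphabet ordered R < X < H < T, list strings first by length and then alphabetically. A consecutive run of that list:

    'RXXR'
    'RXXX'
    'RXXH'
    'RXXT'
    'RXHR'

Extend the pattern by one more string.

Treat RXHR as a base-4 numeral over the given alphabet and add one, carrying through any trailing T's.

RXHX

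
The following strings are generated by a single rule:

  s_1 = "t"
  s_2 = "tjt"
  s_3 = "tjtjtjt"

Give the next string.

tjtjtjtjtjtjtjt

s(k+1) = s(k)·j·s(k) — each term doubles the last with 'j' between the halves.
So the next term is two copies of tjtjtjt with 'j' between the halves.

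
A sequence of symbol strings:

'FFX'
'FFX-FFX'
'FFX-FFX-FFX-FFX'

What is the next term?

Every step duplicates the string with '-' between the halves.
One more doubling of FFX-FFX-FFX-FFX gives the answer.

FFX-FFX-FFX-FFX-FFX-FFX-FFX-FFX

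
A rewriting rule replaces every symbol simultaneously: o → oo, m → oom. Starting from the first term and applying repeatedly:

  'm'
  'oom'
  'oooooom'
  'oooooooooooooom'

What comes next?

oooooooooooooooooooooooooooooom

Replace each of the 15 characters of oooooooooooooom in place — oo oo oo oo oo oo oo oo oo oo oo oo oo oo oom — and concatenate.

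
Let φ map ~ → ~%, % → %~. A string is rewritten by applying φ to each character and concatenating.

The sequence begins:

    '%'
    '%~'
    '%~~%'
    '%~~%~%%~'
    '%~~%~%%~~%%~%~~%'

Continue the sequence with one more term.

Rewriting the 16 symbols of %~~%~%%~~%%~%~~% one by one yields %~ ~% ~% %~ ~% %~ %~ ~% ~% %~ %~ ~% %~ ~% ~% %~; concatenated:

%~~%~%%~~%%~%~~%~%%~%~~%%~~%~%%~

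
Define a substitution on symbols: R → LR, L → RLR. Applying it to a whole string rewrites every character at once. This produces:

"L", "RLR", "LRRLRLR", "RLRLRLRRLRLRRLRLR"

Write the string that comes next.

φ(RLRLRLRRLRLRRLRLR) expands symbol-by-symbol to LR RLR LR RLR LR RLR LR LR RLR LR RLR LR LR RLR LR RLR LR; joining the 17 pieces gives the next term.

LRRLRLRRLRLRRLRLRLRRLRLRRLRLRLRRLRLRRLRLR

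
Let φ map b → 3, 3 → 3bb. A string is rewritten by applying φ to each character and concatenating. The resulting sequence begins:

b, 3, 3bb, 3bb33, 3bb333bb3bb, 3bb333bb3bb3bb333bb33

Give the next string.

φ(3bb333bb3bb3bb333bb33) expands symbol-by-symbol to 3bb 3 3 3bb 3bb 3bb 3 3 3bb 3 3 3bb 3 3 3bb 3bb 3bb 3 3 3bb 3bb; joining the 21 pieces gives the next term.

3bb333bb3bb3bb333bb333bb333bb3bb3bb333bb3bb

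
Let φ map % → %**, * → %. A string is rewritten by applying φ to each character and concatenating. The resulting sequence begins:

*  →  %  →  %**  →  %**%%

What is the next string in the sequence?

Expanding %**%%: %→%**, *→%, *→%, %→%**, %→%**. Concatenated: %** % % %** %**.

%**%%%**%**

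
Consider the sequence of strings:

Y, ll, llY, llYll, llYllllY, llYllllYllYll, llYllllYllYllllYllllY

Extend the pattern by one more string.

From term 3 onward, concatenate the last term with the second-to-last: ll·Y = llY, llY·ll = llYll, …
Continuing: llYllllYllYllllYllllY · llYllllYllYll gives term 8.

llYllllYllYllllYllllYllYllllYllYll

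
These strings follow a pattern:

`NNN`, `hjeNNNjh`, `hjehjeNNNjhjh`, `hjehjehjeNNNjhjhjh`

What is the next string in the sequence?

s(k+1) = hje·s(k)·jh, so each term gains hje as a prefix and jh as a suffix.
One more step from hjehjehjeNNNjhjhjh gives the answer.

hjehjehjehjeNNNjhjhjhjh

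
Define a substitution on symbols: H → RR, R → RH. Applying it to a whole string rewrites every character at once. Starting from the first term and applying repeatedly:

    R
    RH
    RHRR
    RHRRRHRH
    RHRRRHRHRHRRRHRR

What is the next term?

Rewriting the 16 symbols of RHRRRHRHRHRRRHRR one by one yields RH RR RH RH RH RR RH RR RH RR RH RH RH RR RH RH; concatenated:

RHRRRHRHRHRRRHRRRHRRRHRHRHRRRHRH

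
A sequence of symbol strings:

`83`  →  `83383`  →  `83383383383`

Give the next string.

Each string is two copies of the previous one joined by '3'.
One more doubling of 83383383383 gives the answer.

83383383383383383383383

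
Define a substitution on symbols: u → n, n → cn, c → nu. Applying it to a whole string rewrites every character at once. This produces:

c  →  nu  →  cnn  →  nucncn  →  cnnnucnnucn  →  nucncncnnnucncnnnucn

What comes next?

cnnnucnnucnnucncncnnnucnnucncncnnnucn

φ(nucncncnnnucncnnnucn) expands symbol-by-symbol to cn n nu cn nu cn nu cn cn cn n nu cn nu cn cn cn n nu cn; joining the 20 pieces gives the next term.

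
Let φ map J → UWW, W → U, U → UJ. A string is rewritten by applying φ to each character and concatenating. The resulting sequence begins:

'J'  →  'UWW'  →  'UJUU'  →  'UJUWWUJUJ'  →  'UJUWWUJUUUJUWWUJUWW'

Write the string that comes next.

Rewriting the 19 symbols of UJUWWUJUUUJUWWUJUWW one by one yields UJ UWW UJ U U UJ UWW UJ UJ UJ UWW UJ U U UJ UWW UJ U U; concatenated:

UJUWWUJUUUJUWWUJUJUJUWWUJUUUJUWWUJUU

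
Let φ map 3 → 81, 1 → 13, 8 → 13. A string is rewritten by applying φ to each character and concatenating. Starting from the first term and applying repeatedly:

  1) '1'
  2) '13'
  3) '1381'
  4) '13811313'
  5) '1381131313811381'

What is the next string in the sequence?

13811313138113811381131313811313

Applying the rule to each of the 16 symbols of 1381131313811381 gives the pieces 13 81 13 13 13 81 13 81 13 81 13 13 13 81 13 13, which concatenate to the answer.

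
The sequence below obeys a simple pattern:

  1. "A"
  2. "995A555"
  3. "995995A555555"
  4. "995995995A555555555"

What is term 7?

995995995995995995A555555555555555555

Every step adds 995 to the front and 555 to the end of the previous string.
From 995995995A555555555, 3 further steps: 995995995A555555555 → 995995995995A555555555555 → 995995995995995A555555555555555 → (answer).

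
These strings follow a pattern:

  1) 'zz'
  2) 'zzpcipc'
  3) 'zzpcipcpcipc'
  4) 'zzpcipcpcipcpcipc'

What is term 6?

Each term is the previous one with pcipc appended.
From zzpcipcpcipcpcipc, 2 further steps: zzpcipcpcipcpcipc → zzpcipcpcipcpcipcpcipc → (answer).

zzpcipcpcipcpcipcpcipcpcipc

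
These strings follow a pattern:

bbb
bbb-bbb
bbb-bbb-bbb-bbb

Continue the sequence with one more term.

s(k+1) = s(k)·-·s(k) — each term doubles the last with '-' between the halves.
Doubling bbb-bbb-bbb-bbb with '-' between the halves:

bbb-bbb-bbb-bbb-bbb-bbb-bbb-bbb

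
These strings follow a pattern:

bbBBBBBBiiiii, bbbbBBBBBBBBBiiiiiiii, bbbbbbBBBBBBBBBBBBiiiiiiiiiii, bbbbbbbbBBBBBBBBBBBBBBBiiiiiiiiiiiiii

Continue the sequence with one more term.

Each string has the form b^{2n} B^{3n+3} i^{3n+2} (n = 1, 2, …).
For the next term, n = 5, so the run lengths are 10, 18, 17.

bbbbbbbbbbBBBBBBBBBBBBBBBBBBiiiiiiiiiiiiiiiii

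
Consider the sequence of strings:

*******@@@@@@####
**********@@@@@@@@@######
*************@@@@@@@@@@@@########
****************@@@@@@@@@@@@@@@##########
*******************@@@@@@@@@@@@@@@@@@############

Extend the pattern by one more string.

Each string has the form *^{3n+1} @^{3n} #^{2n}, where the shown terms are n = 2, 3, 4, 5, 6.
At n = 7 the blocks have lengths 22, 21, 14.

**********************@@@@@@@@@@@@@@@@@@@@@##############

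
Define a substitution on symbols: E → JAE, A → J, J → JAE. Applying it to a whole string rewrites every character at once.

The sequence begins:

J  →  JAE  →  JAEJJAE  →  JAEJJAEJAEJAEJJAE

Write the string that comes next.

JAEJJAEJAEJAEJJAEJAEJJAEJAEJJAEJAEJAEJJAE

Applying the rule to each of the 17 symbols of JAEJJAEJAEJAEJJAE gives the pieces JAE J JAE JAE JAE J JAE JAE J JAE JAE J JAE JAE JAE J JAE, which concatenate to the answer.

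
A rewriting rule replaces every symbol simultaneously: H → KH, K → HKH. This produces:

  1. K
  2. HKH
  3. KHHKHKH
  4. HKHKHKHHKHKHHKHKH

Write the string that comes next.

Applying the rule to each of the 17 symbols of HKHKHKHHKHKHHKHKH gives the pieces KH HKH KH HKH KH HKH KH KH HKH KH HKH KH KH HKH KH HKH KH, which concatenate to the answer.

KHHKHKHHKHKHHKHKHKHHKHKHHKHKHKHHKHKHHKHKH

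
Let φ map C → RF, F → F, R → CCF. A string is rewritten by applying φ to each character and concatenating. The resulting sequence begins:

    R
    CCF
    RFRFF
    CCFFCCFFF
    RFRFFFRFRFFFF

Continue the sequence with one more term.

Replace each of the 13 characters of RFRFFFRFRFFFF in place — CCF F CCF F F F CCF F CCF F F F F — and concatenate.

CCFFCCFFFFCCFFCCFFFFF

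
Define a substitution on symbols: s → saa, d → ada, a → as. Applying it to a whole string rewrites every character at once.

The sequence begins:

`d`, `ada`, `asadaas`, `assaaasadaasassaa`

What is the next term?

assaasaaasasassaaasadaasassaaassaasaaasas

Applying the rule to each of the 17 symbols of assaaasadaasassaa gives the pieces as saa saa as as as saa as ada as as saa as saa saa as as, which concatenate to the answer.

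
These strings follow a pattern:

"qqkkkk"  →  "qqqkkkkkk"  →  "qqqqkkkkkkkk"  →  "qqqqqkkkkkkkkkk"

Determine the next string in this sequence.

The n-th term is n q's then 2n k's, where the shown terms are n = 2, 3, 4, 5.
Setting n = 6 gives 6, 12 characters in each block.

qqqqqqkkkkkkkkkkkk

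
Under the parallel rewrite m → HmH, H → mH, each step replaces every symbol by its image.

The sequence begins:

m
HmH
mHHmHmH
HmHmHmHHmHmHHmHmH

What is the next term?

Applying the rule to each of the 17 symbols of HmHmHmHHmHmHHmHmH gives the pieces mH HmH mH HmH mH HmH mH mH HmH mH HmH mH mH HmH mH HmH mH, which concatenate to the answer.

mHHmHmHHmHmHHmHmHmHHmHmHHmHmHmHHmHmHHmHmH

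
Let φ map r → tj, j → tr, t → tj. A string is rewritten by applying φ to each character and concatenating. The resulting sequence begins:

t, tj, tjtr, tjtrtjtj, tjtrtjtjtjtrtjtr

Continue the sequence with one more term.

Rewriting the 16 symbols of tjtrtjtjtjtrtjtr one by one yields tj tr tj tj tj tr tj tr tj tr tj tj tj tr tj tj; concatenated:

tjtrtjtjtjtrtjtrtjtrtjtjtjtrtjtj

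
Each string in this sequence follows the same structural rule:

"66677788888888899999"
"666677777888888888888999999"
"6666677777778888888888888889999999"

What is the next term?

The n-th term is n+1 6's then 2n-1 7's then 3n+3 8's then n+3 9's, where the shown terms are n = 2, 3, 4.
Setting n = 5 gives 6, 9, 18, 8 characters in each block.

66666677777777788888888888888888899999999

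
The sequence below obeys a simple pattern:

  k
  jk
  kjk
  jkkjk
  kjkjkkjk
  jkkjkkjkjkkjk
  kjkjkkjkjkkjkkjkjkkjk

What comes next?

jkkjkkjkjkkjkkjkjkkjkjkkjkkjkjkkjk

Each term (from the third on) is the two preceding terms concatenated in order: term 3 = k·jk = kjk.
The next term joins jkkjkkjkjkkjk and kjkjkkjkjkkjkkjkjkkjk.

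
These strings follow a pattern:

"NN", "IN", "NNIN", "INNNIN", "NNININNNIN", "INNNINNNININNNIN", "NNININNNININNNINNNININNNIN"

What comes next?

Each term (from the third on) is the two preceding terms concatenated in order: term 3 = NN·IN = NNIN.
So term 8 is INNNINNNININNNIN·NNININNNININNNINNNININNNIN.

INNNINNNININNNINNNININNNININNNINNNININNNIN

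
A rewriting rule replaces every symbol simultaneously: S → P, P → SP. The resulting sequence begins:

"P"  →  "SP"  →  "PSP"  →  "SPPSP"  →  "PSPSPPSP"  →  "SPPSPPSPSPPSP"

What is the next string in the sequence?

Replace each of the 13 characters of SPPSPPSPSPPSP in place — P SP SP P SP SP P SP P SP SP P SP — and concatenate.

PSPSPPSPSPPSPPSPSPPSP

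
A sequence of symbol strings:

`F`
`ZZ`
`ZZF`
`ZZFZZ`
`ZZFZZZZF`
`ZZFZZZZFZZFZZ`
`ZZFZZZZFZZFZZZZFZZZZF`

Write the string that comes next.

From term 3 onward, concatenate the last term with the second-to-last: ZZ·F = ZZF, ZZF·ZZ = ZZFZZ, …
Continuing: ZZFZZZZFZZFZZZZFZZZZF · ZZFZZZZFZZFZZ gives term 8.

ZZFZZZZFZZFZZZZFZZZZFZZFZZZZFZZFZZ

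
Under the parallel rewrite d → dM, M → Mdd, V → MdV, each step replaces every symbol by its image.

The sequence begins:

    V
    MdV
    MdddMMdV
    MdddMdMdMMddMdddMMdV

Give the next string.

Applying the rule to each of the 20 symbols of MdddMdMdMMddMdddMMdV gives the pieces Mdd dM dM dM Mdd dM Mdd dM Mdd Mdd dM dM Mdd dM dM dM Mdd Mdd dM MdV, which concatenate to the answer.

MdddMdMdMMdddMMdddMMddMdddMdMMdddMdMdMMddMdddMMdV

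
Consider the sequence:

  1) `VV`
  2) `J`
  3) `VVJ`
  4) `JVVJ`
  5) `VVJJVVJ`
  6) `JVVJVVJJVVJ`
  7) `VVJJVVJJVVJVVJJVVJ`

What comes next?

This is a Fibonacci-style word recurrence s(k) = s(k−2)·s(k−1): e.g. VV·J = VVJ.
Continuing: JVVJVVJJVVJ · VVJJVVJJVVJVVJJVVJ gives term 8.

JVVJVVJJVVJVVJJVVJJVVJVVJJVVJ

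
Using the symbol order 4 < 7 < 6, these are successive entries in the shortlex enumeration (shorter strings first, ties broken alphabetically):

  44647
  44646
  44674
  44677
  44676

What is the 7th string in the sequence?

44667

Continuing the enumeration 2 steps past 44676: 44676 → 44664 → (answer).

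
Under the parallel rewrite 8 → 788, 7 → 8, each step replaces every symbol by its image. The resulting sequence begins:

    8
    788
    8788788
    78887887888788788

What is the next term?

Rewriting the 17 symbols of 78887887888788788 one by one yields 8 788 788 788 8 788 788 8 788 788 788 8 788 788 8 788 788; concatenated:

87887887888788788878878878887887888788788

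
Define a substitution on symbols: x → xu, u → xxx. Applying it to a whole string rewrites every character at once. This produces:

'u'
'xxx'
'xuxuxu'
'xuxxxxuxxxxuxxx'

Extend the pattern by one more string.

xuxxxxuxuxuxuxxxxuxuxuxuxxxxuxuxu

Replace each of the 15 characters of xuxxxxuxxxxuxxx in place — xu xxx xu xu xu xu xxx xu xu xu xu xxx xu xu xu — and concatenate.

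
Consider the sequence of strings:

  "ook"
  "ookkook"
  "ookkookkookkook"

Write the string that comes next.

s(k+1) = s(k)·k·s(k) — each term doubles the last with 'k' between the halves.
Doubling ookkookkookkook with 'k' between the halves:

ookkookkookkookkookkookkookkook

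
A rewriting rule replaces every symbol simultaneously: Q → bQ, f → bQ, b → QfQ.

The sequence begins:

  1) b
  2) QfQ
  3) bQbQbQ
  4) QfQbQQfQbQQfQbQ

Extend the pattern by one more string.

φ(QfQbQQfQbQQfQbQ) expands symbol-by-symbol to bQ bQ bQ QfQ bQ bQ bQ bQ QfQ bQ bQ bQ bQ QfQ bQ; joining the 15 pieces gives the next term.

bQbQbQQfQbQbQbQbQQfQbQbQbQbQQfQbQ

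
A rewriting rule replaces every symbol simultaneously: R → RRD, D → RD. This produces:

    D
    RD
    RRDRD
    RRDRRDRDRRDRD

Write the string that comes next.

Applying the rule to each of the 13 symbols of RRDRRDRDRRDRD gives the pieces RRD RRD RD RRD RRD RD RRD RD RRD RRD RD RRD RD, which concatenate to the answer.

RRDRRDRDRRDRRDRDRRDRDRRDRRDRDRRDRD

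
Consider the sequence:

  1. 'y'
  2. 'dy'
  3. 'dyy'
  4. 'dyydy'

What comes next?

Each term (from the third on) is the previous term followed by the one before it: term 3 = dy·y = dyy.
The next term joins dyydy and dyy.

dyydydyy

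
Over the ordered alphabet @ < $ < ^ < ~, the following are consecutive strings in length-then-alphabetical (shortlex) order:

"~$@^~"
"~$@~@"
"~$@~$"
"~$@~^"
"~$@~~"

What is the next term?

~$$@@

The successor of ~$@~~ increments the rightmost position that isn't already ~ and resets every position after it to @.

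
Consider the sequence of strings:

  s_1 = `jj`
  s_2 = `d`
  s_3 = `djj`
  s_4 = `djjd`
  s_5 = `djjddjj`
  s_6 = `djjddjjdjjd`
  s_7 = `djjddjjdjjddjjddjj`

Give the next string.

From term 3 onward, concatenate the last term with the second-to-last: d·jj = djj, djj·d = djjd, …
The next term joins djjddjjdjjddjjddjj and djjddjjdjjd.

djjddjjdjjddjjddjjdjjddjjdjjd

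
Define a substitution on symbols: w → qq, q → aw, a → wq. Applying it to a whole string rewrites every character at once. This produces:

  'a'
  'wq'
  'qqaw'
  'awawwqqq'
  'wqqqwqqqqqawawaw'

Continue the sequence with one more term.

qqawawawqqawawawawawwqqqwqqqwqqq

Applying the rule to each of the 16 symbols of wqqqwqqqqqawawaw gives the pieces qq aw aw aw qq aw aw aw aw aw wq qq wq qq wq qq, which concatenate to the answer.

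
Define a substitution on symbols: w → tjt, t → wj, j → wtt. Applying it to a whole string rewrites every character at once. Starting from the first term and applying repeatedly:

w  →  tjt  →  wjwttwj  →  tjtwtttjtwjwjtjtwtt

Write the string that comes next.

wjwttwjtjtwjwjwjwttwjtjtwtttjtwttwjwttwjtjtwjwj

φ(tjtwtttjtwjwjtjtwtt) expands symbol-by-symbol to wj wtt wj tjt wj wj wj wtt wj tjt wtt tjt wtt wj wtt wj tjt wj wj; joining the 19 pieces gives the next term.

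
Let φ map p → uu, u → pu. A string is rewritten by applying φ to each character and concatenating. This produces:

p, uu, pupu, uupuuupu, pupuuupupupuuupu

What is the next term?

uupuuupupupuuupuuupuuupupupuuupu

Applying the rule to each of the 16 symbols of pupuuupupupuuupu gives the pieces uu pu uu pu pu pu uu pu uu pu uu pu pu pu uu pu, which concatenate to the answer.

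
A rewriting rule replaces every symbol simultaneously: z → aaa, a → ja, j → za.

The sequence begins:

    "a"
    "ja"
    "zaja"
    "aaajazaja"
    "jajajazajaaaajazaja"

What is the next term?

zajazajazajaaaajazajajajajazajaaaajazaja

φ(jajajazajaaaajazaja) expands symbol-by-symbol to za ja za ja za ja aaa ja za ja ja ja ja za ja aaa ja za ja; joining the 19 pieces gives the next term.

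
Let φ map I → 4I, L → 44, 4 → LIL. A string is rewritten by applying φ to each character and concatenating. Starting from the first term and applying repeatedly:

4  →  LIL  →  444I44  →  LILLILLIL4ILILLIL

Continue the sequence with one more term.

φ(LILLILLIL4ILILLIL) expands symbol-by-symbol to 44 4I 44 44 4I 44 44 4I 44 LIL 4I 44 4I 44 44 4I 44; joining the 17 pieces gives the next term.

444I44444I44444I44LIL4I444I44444I44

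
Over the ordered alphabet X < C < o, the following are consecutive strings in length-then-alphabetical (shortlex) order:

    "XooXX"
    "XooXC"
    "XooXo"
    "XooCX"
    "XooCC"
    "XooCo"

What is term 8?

XoooC

Continuing the enumeration 2 steps past XooCo: XooCo → XoooX → (answer).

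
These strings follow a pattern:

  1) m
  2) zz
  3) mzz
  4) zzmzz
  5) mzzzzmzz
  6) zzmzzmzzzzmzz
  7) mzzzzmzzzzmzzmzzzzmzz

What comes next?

From term 3 onward, concatenate the second-to-last term with the last: m·zz = mzz, zz·mzz = zzmzz, …
The next term joins zzmzzmzzzzmzz and mzzzzmzzzzmzzmzzzzmzz.

zzmzzmzzzzmzzmzzzzmzzzzmzzmzzzzmzz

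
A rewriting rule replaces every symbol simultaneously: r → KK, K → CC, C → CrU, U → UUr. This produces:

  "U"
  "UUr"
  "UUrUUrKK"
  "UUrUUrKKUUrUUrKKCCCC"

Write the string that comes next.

Applying the rule to each of the 20 symbols of UUrUUrKKUUrUUrKKCCCC gives the pieces UUr UUr KK UUr UUr KK CC CC UUr UUr KK UUr UUr KK CC CC CrU CrU CrU CrU, which concatenate to the answer.

UUrUUrKKUUrUUrKKCCCCUUrUUrKKUUrUUrKKCCCCCrUCrUCrUCrU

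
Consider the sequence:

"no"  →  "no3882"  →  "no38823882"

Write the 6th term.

no38823882388238823882

Every step adds 3882 to the end: s(k+1) = s(k)·3882.
From no38823882, 3 further steps: no38823882 → no388238823882 → no3882388238823882 → (answer).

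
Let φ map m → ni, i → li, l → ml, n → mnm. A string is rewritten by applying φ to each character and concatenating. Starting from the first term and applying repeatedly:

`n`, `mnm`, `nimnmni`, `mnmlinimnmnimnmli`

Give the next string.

Applying the rule to each of the 17 symbols of mnmlinimnmnimnmli gives the pieces ni mnm ni ml li mnm li ni mnm ni mnm li ni mnm ni ml li, which concatenate to the answer.

nimnmnimllimnmlinimnmnimnmlinimnmnimlli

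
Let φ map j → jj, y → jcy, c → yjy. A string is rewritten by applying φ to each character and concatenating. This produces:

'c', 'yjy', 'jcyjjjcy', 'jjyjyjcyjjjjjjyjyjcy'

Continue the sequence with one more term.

Applying the rule to each of the 20 symbols of jjyjyjcyjjjjjjyjyjcy gives the pieces jj jj jcy jj jcy jj yjy jcy jj jj jj jj jj jj jcy jj jcy jj yjy jcy, which concatenate to the answer.

jjjjjcyjjjcyjjyjyjcyjjjjjjjjjjjjjcyjjjcyjjyjyjcy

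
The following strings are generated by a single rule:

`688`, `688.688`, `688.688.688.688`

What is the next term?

Every step duplicates the string with '.' between the halves.
Doubling 688.688.688.688 with '.' between the halves:

688.688.688.688.688.688.688.688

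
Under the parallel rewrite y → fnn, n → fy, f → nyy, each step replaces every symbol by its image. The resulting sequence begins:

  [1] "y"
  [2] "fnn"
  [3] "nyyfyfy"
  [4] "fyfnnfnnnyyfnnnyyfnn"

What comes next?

nyyfnnnyyfyfynyyfyfyfyfnnfnnnyyfyfyfyfnnfnnnyyfyfy

φ(fyfnnfnnnyyfnnnyyfnn) expands symbol-by-symbol to nyy fnn nyy fy fy nyy fy fy fy fnn fnn nyy fy fy fy fnn fnn nyy fy fy; joining the 20 pieces gives the next term.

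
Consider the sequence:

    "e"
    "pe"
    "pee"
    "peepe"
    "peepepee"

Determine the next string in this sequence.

This is a Fibonacci-style word recurrence s(k) = s(k−1)·s(k−2): e.g. pe·e = pee.
Continuing: peepepee · peepe gives term 6.

peepepeepeepe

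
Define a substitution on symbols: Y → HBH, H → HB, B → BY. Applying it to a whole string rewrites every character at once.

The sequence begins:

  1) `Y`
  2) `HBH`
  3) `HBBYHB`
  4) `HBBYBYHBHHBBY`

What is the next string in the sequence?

HBBYBYHBHBYHBHHBBYHBHBBYBYHBH

Replace each of the 13 characters of HBBYBYHBHHBBY in place — HB BY BY HBH BY HBH HB BY HB HB BY BY HBH — and concatenate.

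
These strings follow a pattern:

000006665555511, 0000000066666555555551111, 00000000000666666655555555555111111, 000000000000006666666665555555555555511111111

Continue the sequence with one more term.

0000000000000000066666666666555555555555555551111111111

Term n consists of 3n+2 0's, followed by 2n+1 6's, followed by 3n+2 5's, followed by 2n 1's (n = 1, 2, …).
For the next term, n = 5, so the run lengths are 17, 11, 17, 10.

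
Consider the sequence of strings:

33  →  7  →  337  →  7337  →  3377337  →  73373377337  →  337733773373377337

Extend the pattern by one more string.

From term 3 onward, concatenate the second-to-last term with the last: 33·7 = 337, 7·337 = 7337, …
The next term joins 73373377337 and 337733773373377337.

73373377337337733773373377337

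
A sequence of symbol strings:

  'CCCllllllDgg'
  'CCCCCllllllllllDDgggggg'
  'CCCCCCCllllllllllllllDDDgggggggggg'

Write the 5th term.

Each string has the form C^{2n+1} l^{4n+2} D^{n} g^{4n-2} (n = 1, 2, …).
For term 5, n = 5, so the run lengths are 11, 22, 5, 18.

CCCCCCCCCCCllllllllllllllllllllllDDDDDgggggggggggggggggg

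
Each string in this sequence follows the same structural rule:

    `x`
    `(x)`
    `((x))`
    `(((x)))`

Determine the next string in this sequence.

Each term wraps the previous one in ( on the left and ) on the right.
One more step from (((x))) gives the answer.

((((x))))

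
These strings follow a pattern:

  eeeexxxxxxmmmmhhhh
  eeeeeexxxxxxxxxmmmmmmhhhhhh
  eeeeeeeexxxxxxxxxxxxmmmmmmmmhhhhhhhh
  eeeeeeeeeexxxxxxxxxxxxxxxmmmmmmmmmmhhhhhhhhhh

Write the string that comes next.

eeeeeeeeeeeexxxxxxxxxxxxxxxxxxmmmmmmmmmmmmhhhhhhhhhhhh

Each string has the form e^{2n} x^{3n} m^{2n} h^{2n}, where the shown terms are n = 2, 3, 4, 5.
For the next term, n = 6, so the run lengths are 12, 18, 12, 12.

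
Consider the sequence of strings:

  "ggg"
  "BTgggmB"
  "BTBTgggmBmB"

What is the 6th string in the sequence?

BTBTBTBTBTgggmBmBmBmBmB

Each term wraps the previous one in BT on the left and mB on the right.
From BTBTgggmBmB, 3 further steps: BTBTgggmBmB → BTBTBTgggmBmBmB → BTBTBTBTgggmBmBmBmB → (answer).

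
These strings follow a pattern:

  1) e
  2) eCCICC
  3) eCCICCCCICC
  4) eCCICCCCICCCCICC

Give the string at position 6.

Every step adds CCICC to the end: s(k+1) = s(k)·CCICC.
From eCCICCCCICCCCICC, 2 further steps: eCCICCCCICCCCICC → eCCICCCCICCCCICCCCICC → (answer).

eCCICCCCICCCCICCCCICCCCICC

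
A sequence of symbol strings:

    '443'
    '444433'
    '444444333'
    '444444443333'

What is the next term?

444444444433333

Each string has the form 4^{2n} 3^{n} (n = 1, 2, …).
For the next term, n = 5, so the run lengths are 10, 5.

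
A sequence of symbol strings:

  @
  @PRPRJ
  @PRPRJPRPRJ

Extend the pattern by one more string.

Each term is the previous one with PRPRJ appended.
One more step from @PRPRJPRPRJ gives the answer.

@PRPRJPRPRJPRPRJ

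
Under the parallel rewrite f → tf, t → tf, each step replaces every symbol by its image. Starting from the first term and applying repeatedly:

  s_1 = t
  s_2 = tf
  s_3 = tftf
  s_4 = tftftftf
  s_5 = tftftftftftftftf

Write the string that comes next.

tftftftftftftftftftftftftftftftf

φ(tftftftftftftftf) expands symbol-by-symbol to tf tf tf tf tf tf tf tf tf tf tf tf tf tf tf tf; joining the 16 pieces gives the next term.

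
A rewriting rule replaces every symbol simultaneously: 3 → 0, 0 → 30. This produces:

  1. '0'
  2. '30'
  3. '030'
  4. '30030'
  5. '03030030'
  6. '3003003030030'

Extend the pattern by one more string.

Applying the rule to each of the 13 symbols of 3003003030030 gives the pieces 0 30 30 0 30 30 0 30 0 30 30 0 30, which concatenate to the answer.

030300303003003030030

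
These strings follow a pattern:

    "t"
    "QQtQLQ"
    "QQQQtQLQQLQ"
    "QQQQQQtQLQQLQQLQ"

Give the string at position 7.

s(k+1) = QQ·s(k)·QLQ, so each term gains QQ as a prefix and QLQ as a suffix.
From QQQQQQtQLQQLQQLQ, 3 further steps: QQQQQQtQLQQLQQLQ → QQQQQQQQtQLQQLQQLQQLQ → QQQQQQQQQQtQLQQLQQLQQLQQLQ → (answer).

QQQQQQQQQQQQtQLQQLQQLQQLQQLQQLQ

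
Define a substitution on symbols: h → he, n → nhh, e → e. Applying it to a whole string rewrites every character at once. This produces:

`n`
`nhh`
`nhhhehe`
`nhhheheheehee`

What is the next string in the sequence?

Applying the rule to each of the 13 symbols of nhhheheheehee gives the pieces nhh he he he e he e he e e he e e, which concatenate to the answer.

nhhheheheeheeheeeheee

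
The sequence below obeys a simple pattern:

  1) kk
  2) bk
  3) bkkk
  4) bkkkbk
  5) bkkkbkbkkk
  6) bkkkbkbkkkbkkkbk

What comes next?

Each term (from the third on) is the previous term followed by the one before it: term 3 = bk·kk = bkkk.
So term 7 is bkkkbkbkkkbkkkbk·bkkkbkbkkk.

bkkkbkbkkkbkkkbkbkkkbkbkkk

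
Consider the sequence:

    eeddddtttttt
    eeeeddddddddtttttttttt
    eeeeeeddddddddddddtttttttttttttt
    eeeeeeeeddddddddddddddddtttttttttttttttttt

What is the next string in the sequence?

eeeeeeeeeeddddddddddddddddddddtttttttttttttttttttttt

Each string has the form e^{2n} d^{4n} t^{4n+2} (n = 1, 2, …).
For the next term, n = 5, so the run lengths are 10, 20, 22.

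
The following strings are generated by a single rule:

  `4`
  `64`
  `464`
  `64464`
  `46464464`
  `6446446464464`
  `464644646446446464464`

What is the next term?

6446446464464464644646446446464464

This is a Fibonacci-style word recurrence s(k) = s(k−2)·s(k−1): e.g. 4·64 = 464.
Continuing: 6446446464464 · 464644646446446464464 gives term 8.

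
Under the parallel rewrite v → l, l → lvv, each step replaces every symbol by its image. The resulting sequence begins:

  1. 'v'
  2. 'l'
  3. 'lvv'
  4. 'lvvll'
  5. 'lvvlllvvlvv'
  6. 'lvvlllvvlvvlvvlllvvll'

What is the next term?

lvvlllvvlvvlvvlllvvlllvvlllvvlvvlvvlllvvlvv

Replace each of the 21 characters of lvvlllvvlvvlvvlllvvll in place — lvv l l lvv lvv lvv l l lvv l l lvv l l lvv lvv lvv l l lvv lvv — and concatenate.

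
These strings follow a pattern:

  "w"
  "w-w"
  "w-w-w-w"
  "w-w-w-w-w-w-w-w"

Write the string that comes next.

Each string is two copies of the previous one joined by '-'.
One more doubling of w-w-w-w-w-w-w-w gives the answer.

w-w-w-w-w-w-w-w-w-w-w-w-w-w-w-w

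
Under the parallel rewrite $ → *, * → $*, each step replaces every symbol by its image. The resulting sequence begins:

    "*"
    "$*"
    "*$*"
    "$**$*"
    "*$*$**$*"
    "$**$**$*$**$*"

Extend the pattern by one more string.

Rewriting the 13 symbols of $**$**$*$**$* one by one yields * $* $* * $* $* * $* * $* $* * $*; concatenated:

*$*$**$*$**$**$*$**$*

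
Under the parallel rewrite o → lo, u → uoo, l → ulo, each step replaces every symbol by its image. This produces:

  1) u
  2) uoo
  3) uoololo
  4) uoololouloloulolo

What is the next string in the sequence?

Applying the rule to each of the 17 symbols of uoololouloloulolo gives the pieces uoo lo lo ulo lo ulo lo uoo ulo lo ulo lo uoo ulo lo ulo lo, which concatenate to the answer.

uoololouloloulolouoouloloulolouoouloloulolo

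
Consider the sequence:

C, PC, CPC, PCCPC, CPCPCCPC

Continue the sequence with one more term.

Each term (from the third on) is the two preceding terms concatenated in order: term 3 = C·PC = CPC.
Continuing: PCCPC · CPCPCCPC gives term 6.

PCCPCCPCPCCPC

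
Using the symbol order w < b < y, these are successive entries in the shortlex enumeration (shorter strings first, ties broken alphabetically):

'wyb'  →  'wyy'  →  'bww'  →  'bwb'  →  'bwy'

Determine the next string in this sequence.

bbw

Find the rightmost character of bwy below y, bump it to the next letter, and reset everything to its right to w.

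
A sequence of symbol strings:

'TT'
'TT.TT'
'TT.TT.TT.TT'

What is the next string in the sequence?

TT.TT.TT.TT.TT.TT.TT.TT

Each string is two copies of the previous one joined by '.'.
So the next term is two copies of TT.TT.TT.TT with '.' between the halves.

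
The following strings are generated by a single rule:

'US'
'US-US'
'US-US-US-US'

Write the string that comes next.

Every step duplicates the string with '-' between the halves.
Doubling US-US-US-US with '-' between the halves:

US-US-US-US-US-US-US-US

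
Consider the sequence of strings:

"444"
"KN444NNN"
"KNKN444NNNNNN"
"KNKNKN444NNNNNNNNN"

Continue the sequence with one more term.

s(k+1) = KN·s(k)·NNN, so each term gains KN as a prefix and NNN as a suffix.
One more step from KNKNKN444NNNNNNNNN gives the answer.

KNKNKNKN444NNNNNNNNNNNN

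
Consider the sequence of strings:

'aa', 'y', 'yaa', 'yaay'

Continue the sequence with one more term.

This is a Fibonacci-style word recurrence s(k) = s(k−1)·s(k−2): e.g. y·aa = yaa.
The next term joins yaay and yaa.

yaayyaa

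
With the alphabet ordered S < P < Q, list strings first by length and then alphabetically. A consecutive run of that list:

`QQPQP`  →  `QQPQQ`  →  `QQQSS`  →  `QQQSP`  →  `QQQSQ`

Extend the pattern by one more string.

Treat QQQSQ as a base-3 numeral over the given alphabet and add one, carrying through any trailing Q's.

QQQPS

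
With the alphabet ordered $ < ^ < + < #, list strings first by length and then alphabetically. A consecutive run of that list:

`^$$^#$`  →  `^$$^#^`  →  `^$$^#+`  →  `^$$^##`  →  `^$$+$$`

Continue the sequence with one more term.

The successor of ^$$+$$ increments the rightmost position that isn't already # and resets every position after it to $.

^$$+$^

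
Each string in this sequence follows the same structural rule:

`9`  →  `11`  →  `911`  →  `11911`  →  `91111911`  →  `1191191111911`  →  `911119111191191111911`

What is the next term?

1191191111911911119111191191111911

Each term (from the third on) is the two preceding terms concatenated in order: term 3 = 9·11 = 911.
Continuing: 1191191111911 · 911119111191191111911 gives term 8.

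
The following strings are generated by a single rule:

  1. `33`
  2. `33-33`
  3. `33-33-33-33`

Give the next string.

Each string is two copies of the previous one joined by '-'.
One more doubling of 33-33-33-33 gives the answer.

33-33-33-33-33-33-33-33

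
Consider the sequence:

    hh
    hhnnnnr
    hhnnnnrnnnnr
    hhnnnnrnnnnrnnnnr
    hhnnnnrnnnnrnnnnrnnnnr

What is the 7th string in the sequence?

hhnnnnrnnnnrnnnnrnnnnrnnnnrnnnnr

Each term is the previous one with nnnnr appended.
From hhnnnnrnnnnrnnnnrnnnnr, 2 further steps: hhnnnnrnnnnrnnnnrnnnnr → hhnnnnrnnnnrnnnnrnnnnrnnnnr → (answer).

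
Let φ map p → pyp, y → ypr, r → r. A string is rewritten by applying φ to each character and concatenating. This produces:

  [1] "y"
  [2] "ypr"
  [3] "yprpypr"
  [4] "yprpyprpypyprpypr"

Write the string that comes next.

yprpyprpypyprpyprpypyprpypyprpyprpypyprpypr

Replace each of the 17 characters of yprpyprpypyprpypr in place — ypr pyp r pyp ypr pyp r pyp ypr pyp ypr pyp r pyp ypr pyp r — and concatenate.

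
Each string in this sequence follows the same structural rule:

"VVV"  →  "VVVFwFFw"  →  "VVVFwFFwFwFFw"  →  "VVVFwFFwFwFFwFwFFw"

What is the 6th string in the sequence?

Each term is the previous one with FwFFw appended.
From VVVFwFFwFwFFwFwFFw, 2 further steps: VVVFwFFwFwFFwFwFFw → VVVFwFFwFwFFwFwFFwFwFFw → (answer).

VVVFwFFwFwFFwFwFFwFwFFwFwFFw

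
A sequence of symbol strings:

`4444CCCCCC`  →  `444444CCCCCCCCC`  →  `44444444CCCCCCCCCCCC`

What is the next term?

4444444444CCCCCCCCCCCCCCC

Each string has the form 4^{2n} C^{3n}, where the shown terms are n = 2, 3, 4.
Setting n = 5 gives 10, 15 characters in each block.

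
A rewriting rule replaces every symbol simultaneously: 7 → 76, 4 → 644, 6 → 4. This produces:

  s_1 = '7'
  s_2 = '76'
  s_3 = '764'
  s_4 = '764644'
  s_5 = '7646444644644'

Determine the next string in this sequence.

Applying the rule to each of the 13 symbols of 7646444644644 gives the pieces 76 4 644 4 644 644 644 4 644 644 4 644 644, which concatenate to the answer.

764644464464464446446444644644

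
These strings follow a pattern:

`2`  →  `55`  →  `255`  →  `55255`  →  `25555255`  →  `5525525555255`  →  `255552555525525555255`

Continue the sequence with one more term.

5525525555255255552555525525555255

From term 3 onward, concatenate the second-to-last term with the last: 2·55 = 255, 55·255 = 55255, …
Continuing: 5525525555255 · 255552555525525555255 gives term 8.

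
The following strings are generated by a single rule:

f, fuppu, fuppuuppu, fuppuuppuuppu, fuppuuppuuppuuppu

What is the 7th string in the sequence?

Every step adds uppu to the end: s(k+1) = s(k)·uppu.
From fuppuuppuuppuuppu, 2 further steps: fuppuuppuuppuuppu → fuppuuppuuppuuppuuppu → (answer).

fuppuuppuuppuuppuuppuuppu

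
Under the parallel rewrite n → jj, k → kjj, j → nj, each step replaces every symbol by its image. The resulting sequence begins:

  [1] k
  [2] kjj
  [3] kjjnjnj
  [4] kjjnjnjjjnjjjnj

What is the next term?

Rewriting the 15 symbols of kjjnjnjjjnjjjnj one by one yields kjj nj nj jj nj jj nj nj nj jj nj nj nj jj nj; concatenated:

kjjnjnjjjnjjjnjnjnjjjnjnjnjjjnj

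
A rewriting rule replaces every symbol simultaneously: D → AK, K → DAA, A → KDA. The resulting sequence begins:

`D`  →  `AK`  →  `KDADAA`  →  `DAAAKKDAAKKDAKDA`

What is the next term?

AKKDAKDAKDADAADAAAKKDAKDADAADAAAKKDADAAAKKDA

φ(DAAAKKDAAKKDAKDA) expands symbol-by-symbol to AK KDA KDA KDA DAA DAA AK KDA KDA DAA DAA AK KDA DAA AK KDA; joining the 16 pieces gives the next term.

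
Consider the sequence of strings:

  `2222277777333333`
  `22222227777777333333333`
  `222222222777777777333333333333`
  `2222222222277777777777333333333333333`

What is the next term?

22222222222227777777777777333333333333333333

Term n consists of 2n+1 2's, followed by 2n+1 7's, followed by 3n 3's, where the shown terms are n = 2, 3, 4, 5.
Setting n = 6 gives 13, 13, 18 characters in each block.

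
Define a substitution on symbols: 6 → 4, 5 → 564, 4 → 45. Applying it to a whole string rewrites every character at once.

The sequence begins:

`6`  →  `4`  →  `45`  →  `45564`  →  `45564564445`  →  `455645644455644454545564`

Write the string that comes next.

45564564445564445454556456444545455644556445564564445

Replace each of the 24 characters of 455645644455644454545564 in place — 45 564 564 4 45 564 4 45 45 45 564 564 4 45 45 45 564 45 564 45 564 564 4 45 — and concatenate.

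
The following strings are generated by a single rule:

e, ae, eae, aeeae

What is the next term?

Each term (from the third on) is the two preceding terms concatenated in order: term 3 = e·ae = eae.
The next term joins eae and aeeae.

eaeaeeae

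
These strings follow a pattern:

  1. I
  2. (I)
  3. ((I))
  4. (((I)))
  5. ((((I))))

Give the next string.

(((((I)))))

s(k+1) = (·s(k)·), so each term gains ( as a prefix and ) as a suffix.
So the next term is (·((((I))))·).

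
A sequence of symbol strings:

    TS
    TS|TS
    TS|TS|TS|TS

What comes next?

Every step duplicates the string with '|' between the halves.
Doubling TS|TS|TS|TS with '|' between the halves:

TS|TS|TS|TS|TS|TS|TS|TS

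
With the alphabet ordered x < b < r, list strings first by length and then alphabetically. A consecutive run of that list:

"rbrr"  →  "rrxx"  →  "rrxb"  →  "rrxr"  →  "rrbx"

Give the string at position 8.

rrrx

Advancing 3 positions from rrbx through rrbx → rrbb → rrbr reaches term 8.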